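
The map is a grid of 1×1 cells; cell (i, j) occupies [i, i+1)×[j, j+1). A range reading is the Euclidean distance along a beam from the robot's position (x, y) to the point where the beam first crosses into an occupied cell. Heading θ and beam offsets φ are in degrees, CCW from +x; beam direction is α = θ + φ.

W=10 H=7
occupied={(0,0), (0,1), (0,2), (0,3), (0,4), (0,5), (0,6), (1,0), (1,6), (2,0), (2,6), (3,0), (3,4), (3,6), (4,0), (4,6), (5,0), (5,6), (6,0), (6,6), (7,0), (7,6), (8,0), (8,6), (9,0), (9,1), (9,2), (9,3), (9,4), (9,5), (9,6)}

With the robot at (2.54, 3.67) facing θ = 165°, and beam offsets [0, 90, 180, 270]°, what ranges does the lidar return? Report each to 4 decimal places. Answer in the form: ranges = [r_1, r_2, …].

beam 1: φ=0°, α=165°
  d=(-0.9659,0.2588)  start (2,3)  tX=0.5590 tY=1.2750  stride 1/|dx|=1.0353 1/|dy|=3.8637
    cross x-line → (1,3), t=0.5590
    cross y-line → (1,4), t=1.2750
    cross x-line → (0,4), t=1.5943 (wall)
  → r_1 = 1.5943
beam 2: φ=90°, α=255°
  d=(-0.2588,-0.9659)  start (2,3)  tX=2.0864 tY=0.6936  stride 1/|dx|=3.8637 1/|dy|=1.0353
    cross y-line → (2,2), t=0.6936
    cross y-line → (2,1), t=1.7289
    cross x-line → (1,1), t=2.0864
    cross y-line → (1,0), t=2.7642 (wall)
  → r_2 = 2.7642
beam 3: φ=180°, α=345°
  d=(0.9659,-0.2588)  start (2,3)  tX=0.4762 tY=2.5887  stride 1/|dx|=1.0353 1/|dy|=3.8637
    cross x-line → (3,3), t=0.4762
    cross x-line → (4,3), t=1.5115
    cross x-line → (5,3), t=2.5468
    cross y-line → (5,2), t=2.5887
    cross x-line → (6,2), t=3.5821
    cross x-line → (7,2), t=4.6173
    cross x-line → (8,2), t=5.6526
    cross y-line → (8,1), t=6.4524
    cross x-line → (9,1), t=6.6879 (wall)
  → r_3 = 6.6879
beam 4: φ=270°, α=75°
  d=(0.2588,0.9659)  start (2,3)  tX=1.7773 tY=0.3416  stride 1/|dx|=3.8637 1/|dy|=1.0353
    cross y-line → (2,4), t=0.3416
    cross y-line → (2,5), t=1.3769
    cross x-line → (3,5), t=1.7773
    cross y-line → (3,6), t=2.4122 (wall)
  → r_4 = 2.4122

ranges = [1.5943, 2.7642, 6.6879, 2.4122]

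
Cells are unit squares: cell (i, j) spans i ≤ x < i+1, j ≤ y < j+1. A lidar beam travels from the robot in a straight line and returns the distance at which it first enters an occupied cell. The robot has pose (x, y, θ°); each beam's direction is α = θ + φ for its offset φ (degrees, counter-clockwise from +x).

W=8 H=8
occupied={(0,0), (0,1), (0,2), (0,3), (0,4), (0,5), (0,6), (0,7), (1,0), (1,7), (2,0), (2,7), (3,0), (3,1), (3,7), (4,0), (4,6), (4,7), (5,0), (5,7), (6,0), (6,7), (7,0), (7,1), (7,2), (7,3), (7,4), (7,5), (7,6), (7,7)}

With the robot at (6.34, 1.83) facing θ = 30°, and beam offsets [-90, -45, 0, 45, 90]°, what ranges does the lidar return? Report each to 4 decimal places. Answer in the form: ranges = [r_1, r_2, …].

beam 1: φ=-90°, α=300°
  dir = (cos 300°, sin 300°) = (0.5000, -0.8660); from cell (6,1)
  next x-line at t=1.3200, next y-line at t=0.9584; Δt_x=2.0000, Δt_y=1.1547
    y: enter (6,0) at t=0.9584 ← occupied
  → r_1 = 0.9584
beam 2: φ=-45°, α=345°
  dir = (cos 345°, sin 345°) = (0.9659, -0.2588); from cell (6,1)
  next x-line at t=0.6833, next y-line at t=3.2069; Δt_x=1.0353, Δt_y=3.8637
    x: enter (7,1) at t=0.6833 ← occupied
  → r_2 = 0.6833
beam 3: φ=0°, α=30°
  dir = (cos 30°, sin 30°) = (0.8660, 0.5000); from cell (6,1)
  next x-line at t=0.7621, next y-line at t=0.3400; Δt_x=1.1547, Δt_y=2.0000
    y: enter (6,2) at t=0.3400
    x: enter (7,2) at t=0.7621 ← occupied
  → r_3 = 0.7621
beam 4: φ=45°, α=75°
  dir = (cos 75°, sin 75°) = (0.2588, 0.9659); from cell (6,1)
  next x-line at t=2.5500, next y-line at t=0.1760; Δt_x=3.8637, Δt_y=1.0353
    y: enter (6,2) at t=0.1760
    y: enter (6,3) at t=1.2113
    y: enter (6,4) at t=2.2465
    x: enter (7,4) at t=2.5500 ← occupied
  → r_4 = 2.5500
beam 5: φ=90°, α=120°
  dir = (cos 120°, sin 120°) = (-0.5000, 0.8660); from cell (6,1)
  next x-line at t=0.6800, next y-line at t=0.1963; Δt_x=2.0000, Δt_y=1.1547
    y: enter (6,2) at t=0.1963
    x: enter (5,2) at t=0.6800
    y: enter (5,3) at t=1.3510
    y: enter (5,4) at t=2.5057
    x: enter (4,4) at t=2.6800
    y: enter (4,5) at t=3.6604
    x: enter (3,5) at t=4.6800
    y: enter (3,6) at t=4.8151
    y: enter (3,7) at t=5.9698 ← occupied
  → r_5 = 5.9698

ranges = [0.9584, 0.6833, 0.7621, 2.5500, 5.9698]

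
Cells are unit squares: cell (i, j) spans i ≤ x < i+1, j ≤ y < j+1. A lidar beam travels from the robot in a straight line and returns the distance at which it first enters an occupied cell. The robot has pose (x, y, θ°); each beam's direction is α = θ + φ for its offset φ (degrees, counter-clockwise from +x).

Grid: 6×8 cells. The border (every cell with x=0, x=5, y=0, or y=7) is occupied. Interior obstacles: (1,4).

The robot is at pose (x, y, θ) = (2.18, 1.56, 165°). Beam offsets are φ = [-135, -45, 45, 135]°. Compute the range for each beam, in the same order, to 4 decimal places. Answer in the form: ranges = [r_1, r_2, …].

beam 1: φ=-135°, α=30°
  d=(0.8660,0.5000)  start (2,1)  tX=0.9469 tY=0.8800  stride 1/|dx|=1.1547 1/|dy|=2.0000
    cross y-line → (2,2), t=0.8800
    cross x-line → (3,2), t=0.9469
    cross x-line → (4,2), t=2.1016
    cross y-line → (4,3), t=2.8800
    cross x-line → (5,3), t=3.2563 (wall)
  → r_1 = 3.2563
beam 2: φ=-45°, α=120°
  d=(-0.5000,0.8660)  start (2,1)  tX=0.3600 tY=0.5081  stride 1/|dx|=2.0000 1/|dy|=1.1547
    cross x-line → (1,1), t=0.3600
    cross y-line → (1,2), t=0.5081
    cross y-line → (1,3), t=1.6628
    cross x-line → (0,3), t=2.3600 (wall)
  → r_2 = 2.3600
beam 3: φ=45°, α=210°
  d=(-0.8660,-0.5000)  start (2,1)  tX=0.2078 tY=1.1200  stride 1/|dx|=1.1547 1/|dy|=2.0000
    cross x-line → (1,1), t=0.2078
    cross y-line → (1,0), t=1.1200 (wall)
  → r_3 = 1.1200
beam 4: φ=135°, α=300°
  d=(0.5000,-0.8660)  start (2,1)  tX=1.6400 tY=0.6466  stride 1/|dx|=2.0000 1/|dy|=1.1547
    cross y-line → (2,0), t=0.6466 (wall)
  → r_4 = 0.6466

ranges = [3.2563, 2.3600, 1.1200, 0.6466]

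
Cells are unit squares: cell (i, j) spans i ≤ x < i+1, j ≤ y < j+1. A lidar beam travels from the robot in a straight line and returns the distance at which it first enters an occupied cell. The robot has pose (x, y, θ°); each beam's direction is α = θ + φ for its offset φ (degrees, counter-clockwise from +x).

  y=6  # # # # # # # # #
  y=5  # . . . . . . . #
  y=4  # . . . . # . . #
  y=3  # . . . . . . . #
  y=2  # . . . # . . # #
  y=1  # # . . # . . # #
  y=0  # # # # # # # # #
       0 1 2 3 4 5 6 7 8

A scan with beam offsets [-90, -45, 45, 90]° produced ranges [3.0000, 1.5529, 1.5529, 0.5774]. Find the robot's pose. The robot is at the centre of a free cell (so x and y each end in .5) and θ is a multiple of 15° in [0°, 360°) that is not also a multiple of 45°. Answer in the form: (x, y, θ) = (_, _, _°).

The pose lattice has 29·16 = 464 candidates. Test each by forward raycasting.
  (5.5, 1.5, 210°): beam 1 = 1.0000 ≠ 3.0000 ✗
  (1.5, 3.5, 285°): beam 1 = 0.5176 ≠ 3.0000 ✗
  (7.5, 4.5, 15°): beam 1 = 1.5529 ≠ 3.0000 ✗
  …
  (7.5, 4.5, 240°): r_1=3.0000, r_2=1.5529, r_3=1.5529, r_4=0.5774 — all match ✓
Unique over the lattice → pose = (7.5, 4.5, 240°).

(x, y, θ) = (7.5, 4.5, 240°)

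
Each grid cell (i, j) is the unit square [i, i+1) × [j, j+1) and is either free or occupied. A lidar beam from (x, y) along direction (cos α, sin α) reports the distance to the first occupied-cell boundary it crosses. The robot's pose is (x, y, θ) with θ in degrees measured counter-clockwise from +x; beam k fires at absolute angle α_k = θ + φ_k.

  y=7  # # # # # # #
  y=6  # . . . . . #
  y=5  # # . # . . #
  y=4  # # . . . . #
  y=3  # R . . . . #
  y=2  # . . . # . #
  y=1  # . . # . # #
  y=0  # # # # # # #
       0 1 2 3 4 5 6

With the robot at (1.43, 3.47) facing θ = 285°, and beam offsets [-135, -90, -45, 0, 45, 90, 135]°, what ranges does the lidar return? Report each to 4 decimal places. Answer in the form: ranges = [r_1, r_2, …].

ranges = [0.4965, 0.4452, 0.8600, 2.5571, 2.9400, 4.7312, 0.6120]

beam 1: φ=-135°, α=150°
  direction (-0.8660, 0.5000); cell (1,3); t to first gridline: x 0.4965, y 1.0600 (then +1.1547 / +2.0000)
    (0,3) via x @ 0.4965  # hit
  → r_1 = 0.4965
beam 2: φ=-90°, α=195°
  direction (-0.9659, -0.2588); cell (1,3); t to first gridline: x 0.4452, y 1.8159 (then +1.0353 / +3.8637)
    (0,3) via x @ 0.4452  # hit
  → r_2 = 0.4452
beam 3: φ=-45°, α=240°
  direction (-0.5000, -0.8660); cell (1,3); t to first gridline: x 0.8600, y 0.5427 (then +2.0000 / +1.1547)
    (1,2) via y @ 0.5427
    (0,2) via x @ 0.8600  # hit
  → r_3 = 0.8600
beam 4: φ=0°, α=285°
  direction (0.2588, -0.9659); cell (1,3); t to first gridline: x 2.2023, y 0.4866 (then +3.8637 / +1.0353)
    (1,2) via y @ 0.4866
    (1,1) via y @ 1.5219
    (2,1) via x @ 2.2023
    (2,0) via y @ 2.5571  # hit
  → r_4 = 2.5571
beam 5: φ=45°, α=330°
  direction (0.8660, -0.5000); cell (1,3); t to first gridline: x 0.6582, y 0.9400 (then +1.1547 / +2.0000)
    (2,3) via x @ 0.6582
    (2,2) via y @ 0.9400
    (3,2) via x @ 1.8129
    (3,1) via y @ 2.9400  # hit
  → r_5 = 2.9400
beam 6: φ=90°, α=15°
  direction (0.9659, 0.2588); cell (1,3); t to first gridline: x 0.5901, y 2.0478 (then +1.0353 / +3.8637)
    (2,3) via x @ 0.5901
    (3,3) via x @ 1.6254
    (3,4) via y @ 2.0478
    (4,4) via x @ 2.6607
    (5,4) via x @ 3.6959
    (6,4) via x @ 4.7312  # hit
  → r_6 = 4.7312
beam 7: φ=135°, α=60°
  direction (0.5000, 0.8660); cell (1,3); t to first gridline: x 1.1400, y 0.6120 (then +2.0000 / +1.1547)
    (1,4) via y @ 0.6120  # hit
  → r_7 = 0.6120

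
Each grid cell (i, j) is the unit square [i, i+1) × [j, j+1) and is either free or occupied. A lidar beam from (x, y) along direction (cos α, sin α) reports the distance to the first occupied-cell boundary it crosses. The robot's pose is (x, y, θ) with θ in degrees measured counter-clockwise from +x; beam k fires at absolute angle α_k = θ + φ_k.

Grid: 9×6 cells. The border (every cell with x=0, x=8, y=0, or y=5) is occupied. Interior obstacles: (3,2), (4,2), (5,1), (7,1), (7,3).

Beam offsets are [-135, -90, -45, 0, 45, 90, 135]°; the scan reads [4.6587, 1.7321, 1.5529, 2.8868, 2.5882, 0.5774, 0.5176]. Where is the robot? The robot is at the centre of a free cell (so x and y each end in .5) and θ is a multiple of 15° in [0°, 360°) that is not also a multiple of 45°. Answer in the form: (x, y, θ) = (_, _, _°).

Enumerate (i+0.5, j+0.5, θ) over the 23 free cells and 16 admissible headings. For each, cast all 7 beams and compare to the given ranges.
  (2.5, 2.5, 240°): beam 1 = 2.5882 ≠ 4.6587 ✗
  (6.5, 4.5, 285°): beam 1 = 1.0000 ≠ 4.6587 ✗
  (4.5, 3.5, 195°): beam 1 = 1.7321 ≠ 4.6587 ✗
  (5.5, 4.5, 60°): beam 1 = 3.6235 ≠ 4.6587 ✗
  (4.5, 4.5, 255°): beam 1 = 0.5774 ≠ 4.6587 ✗
  …
  (3.5, 3.5, 150°): r_1=4.6587, r_2=1.7321, r_3=1.5529, r_4=2.8868, r_5=2.5882, r_6=0.5774, r_7=0.5176 — all match ✓
No second candidate reproduces the full scan.

(x, y, θ) = (3.5, 3.5, 150°)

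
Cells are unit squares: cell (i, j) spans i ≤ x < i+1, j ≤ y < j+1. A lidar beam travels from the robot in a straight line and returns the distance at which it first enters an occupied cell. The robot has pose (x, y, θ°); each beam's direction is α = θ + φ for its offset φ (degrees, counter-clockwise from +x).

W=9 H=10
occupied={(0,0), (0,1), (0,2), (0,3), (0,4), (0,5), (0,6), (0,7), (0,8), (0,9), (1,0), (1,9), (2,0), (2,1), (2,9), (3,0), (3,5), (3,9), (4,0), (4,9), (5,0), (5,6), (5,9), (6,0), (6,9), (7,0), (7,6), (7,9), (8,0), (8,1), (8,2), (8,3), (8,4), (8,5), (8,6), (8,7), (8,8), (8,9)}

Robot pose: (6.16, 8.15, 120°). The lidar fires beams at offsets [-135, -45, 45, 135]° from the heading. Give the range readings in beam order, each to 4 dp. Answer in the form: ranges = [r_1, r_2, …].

ranges = [1.9049, 0.8800, 3.2841, 1.1906]

beam 1: φ=-135°, α=345°
  d=(0.9659,-0.2588)  start (6,8)  tX=0.8696 tY=0.5796  stride 1/|dx|=1.0353 1/|dy|=3.8637
    cross y-line → (6,7), t=0.5796
    cross x-line → (7,7), t=0.8696
    cross x-line → (8,7), t=1.9049 (wall)
  → r_1 = 1.9049
beam 2: φ=-45°, α=75°
  d=(0.2588,0.9659)  start (6,8)  tX=3.2455 tY=0.8800  stride 1/|dx|=3.8637 1/|dy|=1.0353
    cross y-line → (6,9), t=0.8800 (wall)
  → r_2 = 0.8800
beam 3: φ=45°, α=165°
  d=(-0.9659,0.2588)  start (6,8)  tX=0.1656 tY=3.2841  stride 1/|dx|=1.0353 1/|dy|=3.8637
    cross x-line → (5,8), t=0.1656
    cross x-line → (4,8), t=1.2009
    cross x-line → (3,8), t=2.2362
    cross x-line → (2,8), t=3.2715
    cross y-line → (2,9), t=3.2841 (wall)
  → r_3 = 3.2841
beam 4: φ=135°, α=255°
  d=(-0.2588,-0.9659)  start (6,8)  tX=0.6182 tY=0.1553  stride 1/|dx|=3.8637 1/|dy|=1.0353
    cross y-line → (6,7), t=0.1553
    cross x-line → (5,7), t=0.6182
    cross y-line → (5,6), t=1.1906 (wall)
  → r_4 = 1.1906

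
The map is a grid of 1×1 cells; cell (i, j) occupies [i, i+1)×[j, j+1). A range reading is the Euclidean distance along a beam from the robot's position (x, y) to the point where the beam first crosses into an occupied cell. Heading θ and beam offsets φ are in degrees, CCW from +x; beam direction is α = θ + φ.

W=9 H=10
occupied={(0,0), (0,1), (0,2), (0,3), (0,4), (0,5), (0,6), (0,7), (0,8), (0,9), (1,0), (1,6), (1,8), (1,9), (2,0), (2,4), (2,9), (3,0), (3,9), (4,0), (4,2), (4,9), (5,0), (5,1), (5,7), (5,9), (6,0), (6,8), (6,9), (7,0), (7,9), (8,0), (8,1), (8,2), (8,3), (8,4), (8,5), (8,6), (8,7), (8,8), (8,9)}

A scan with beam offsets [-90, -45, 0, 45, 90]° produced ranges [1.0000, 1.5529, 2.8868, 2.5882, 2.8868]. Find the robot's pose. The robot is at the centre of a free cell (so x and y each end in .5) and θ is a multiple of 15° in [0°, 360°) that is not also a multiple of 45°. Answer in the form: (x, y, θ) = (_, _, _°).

Candidates: 49 free-cell centres × 16 headings = 784 poses. Raycast each; keep the one whose scan matches to 4 dp.
  (7.5, 8.5, 75°): beam 1 = 0.5176 ≠ 1.0000 ✗
  (6.5, 5.5, 30°): beam 1 = 3.0000 ≠ 1.0000 ✗
  (4.5, 4.5, 60°): beam 1 = 4.0415 ≠ 1.0000 ✗
  (3.5, 2.5, 345°): beam 1 = 1.5529 ≠ 1.0000 ✗
  …
  (5.5, 3.5, 300°): r_1=1.0000, r_2=1.5529, r_3=2.8868, r_4=2.5882, r_5=2.8868 — all match ✓
Only this pose fits every beam.

(x, y, θ) = (5.5, 3.5, 300°)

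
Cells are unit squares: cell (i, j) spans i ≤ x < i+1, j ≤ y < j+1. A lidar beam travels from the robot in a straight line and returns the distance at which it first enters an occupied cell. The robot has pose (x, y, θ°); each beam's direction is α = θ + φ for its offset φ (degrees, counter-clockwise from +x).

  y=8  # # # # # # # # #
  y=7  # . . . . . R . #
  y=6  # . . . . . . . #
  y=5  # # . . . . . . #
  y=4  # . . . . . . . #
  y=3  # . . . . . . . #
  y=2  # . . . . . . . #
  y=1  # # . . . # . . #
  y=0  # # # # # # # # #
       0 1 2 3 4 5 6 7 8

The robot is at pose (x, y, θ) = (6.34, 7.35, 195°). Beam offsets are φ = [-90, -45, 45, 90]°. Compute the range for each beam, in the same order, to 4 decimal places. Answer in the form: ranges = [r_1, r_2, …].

ranges = [0.6729, 1.3000, 7.3323, 6.4137]

beam 1: φ=-90°, α=105°
  direction (-0.2588, 0.9659); cell (6,7); t to first gridline: x 1.3137, y 0.6729 (then +3.8637 / +1.0353)
    (6,8) via y @ 0.6729  # hit
  → r_1 = 0.6729
beam 2: φ=-45°, α=150°
  direction (-0.8660, 0.5000); cell (6,7); t to first gridline: x 0.3926, y 1.3000 (then +1.1547 / +2.0000)
    (5,7) via x @ 0.3926
    (5,8) via y @ 1.3000  # hit
  → r_2 = 1.3000
beam 3: φ=45°, α=240°
  direction (-0.5000, -0.8660); cell (6,7); t to first gridline: x 0.6800, y 0.4041 (then +2.0000 / +1.1547)
    (6,6) via y @ 0.4041
    (5,6) via x @ 0.6800
    (5,5) via y @ 1.5588
    (4,5) via x @ 2.6800
    (4,4) via y @ 2.7135
    (4,3) via y @ 3.8682
    (3,3) via x @ 4.6800
    (3,2) via y @ 5.0229
    (3,1) via y @ 6.1776
    (2,1) via x @ 6.6800
    (2,0) via y @ 7.3323  # hit
  → r_3 = 7.3323
beam 4: φ=90°, α=285°
  direction (0.2588, -0.9659); cell (6,7); t to first gridline: x 2.5500, y 0.3623 (then +3.8637 / +1.0353)
    (6,6) via y @ 0.3623
    (6,5) via y @ 1.3976
    (6,4) via y @ 2.4329
    (7,4) via x @ 2.5500
    (7,3) via y @ 3.4682
    (7,2) via y @ 4.5035
    (7,1) via y @ 5.5387
    (8,1) via x @ 6.4137  # hit
  → r_4 = 6.4137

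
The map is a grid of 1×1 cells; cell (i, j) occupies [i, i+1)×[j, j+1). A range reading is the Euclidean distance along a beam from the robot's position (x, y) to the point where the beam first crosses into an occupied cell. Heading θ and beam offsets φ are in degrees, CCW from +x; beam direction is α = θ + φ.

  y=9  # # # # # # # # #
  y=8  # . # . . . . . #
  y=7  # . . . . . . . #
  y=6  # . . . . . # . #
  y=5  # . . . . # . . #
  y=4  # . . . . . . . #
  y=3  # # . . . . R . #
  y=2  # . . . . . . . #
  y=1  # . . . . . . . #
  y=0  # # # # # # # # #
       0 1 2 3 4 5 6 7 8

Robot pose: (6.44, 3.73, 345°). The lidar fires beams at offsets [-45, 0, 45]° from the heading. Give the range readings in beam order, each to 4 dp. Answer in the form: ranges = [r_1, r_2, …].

beam 1: φ=-45°, α=300°
  dir = (cos 300°, sin 300°) = (0.5000, -0.8660); from cell (6,3)
  next x-line at t=1.1200, next y-line at t=0.8429; Δt_x=2.0000, Δt_y=1.1547
    y: enter (6,2) at t=0.8429
    x: enter (7,2) at t=1.1200
    y: enter (7,1) at t=1.9976
    x: enter (8,1) at t=3.1200 ← occupied
  → r_1 = 3.1200
beam 2: φ=0°, α=345°
  dir = (cos 345°, sin 345°) = (0.9659, -0.2588); from cell (6,3)
  next x-line at t=0.5798, next y-line at t=2.8205; Δt_x=1.0353, Δt_y=3.8637
    x: enter (7,3) at t=0.5798
    x: enter (8,3) at t=1.6150 ← occupied
  → r_2 = 1.6150
beam 3: φ=45°, α=30°
  dir = (cos 30°, sin 30°) = (0.8660, 0.5000); from cell (6,3)
  next x-line at t=0.6466, next y-line at t=0.5400; Δt_x=1.1547, Δt_y=2.0000
    y: enter (6,4) at t=0.5400
    x: enter (7,4) at t=0.6466
    x: enter (8,4) at t=1.8013 ← occupied
  → r_3 = 1.8013

ranges = [3.1200, 1.6150, 1.8013]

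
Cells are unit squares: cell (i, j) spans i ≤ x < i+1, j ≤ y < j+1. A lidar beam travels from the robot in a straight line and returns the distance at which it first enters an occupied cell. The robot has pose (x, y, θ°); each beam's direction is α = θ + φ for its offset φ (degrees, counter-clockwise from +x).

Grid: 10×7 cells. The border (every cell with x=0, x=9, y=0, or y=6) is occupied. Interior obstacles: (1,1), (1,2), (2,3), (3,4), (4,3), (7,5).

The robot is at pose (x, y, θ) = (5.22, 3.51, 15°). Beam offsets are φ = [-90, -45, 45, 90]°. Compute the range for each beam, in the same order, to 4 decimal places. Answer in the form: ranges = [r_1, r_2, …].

beam 1: φ=-90°, α=285°
  direction (0.2588, -0.9659); cell (5,3); t to first gridline: x 3.0137, y 0.5280 (then +3.8637 / +1.0353)
    (5,2) via y @ 0.5280
    (5,1) via y @ 1.5633
    (5,0) via y @ 2.5985  # hit
  → r_1 = 2.5985
beam 2: φ=-45°, α=330°
  direction (0.8660, -0.5000); cell (5,3); t to first gridline: x 0.9007, y 1.0200 (then +1.1547 / +2.0000)
    (6,3) via x @ 0.9007
    (6,2) via y @ 1.0200
    (7,2) via x @ 2.0554
    (7,1) via y @ 3.0200
    (8,1) via x @ 3.2101
    (9,1) via x @ 4.3648  # hit
  → r_2 = 4.3648
beam 3: φ=45°, α=60°
  direction (0.5000, 0.8660); cell (5,3); t to first gridline: x 1.5600, y 0.5658 (then +2.0000 / +1.1547)
    (5,4) via y @ 0.5658
    (6,4) via x @ 1.5600
    (6,5) via y @ 1.7205
    (6,6) via y @ 2.8752  # hit
  → r_3 = 2.8752
beam 4: φ=90°, α=105°
  direction (-0.2588, 0.9659); cell (5,3); t to first gridline: x 0.8500, y 0.5073 (then +3.8637 / +1.0353)
    (5,4) via y @ 0.5073
    (4,4) via x @ 0.8500
    (4,5) via y @ 1.5426
    (4,6) via y @ 2.5778  # hit
  → r_4 = 2.5778

ranges = [2.5985, 4.3648, 2.8752, 2.5778]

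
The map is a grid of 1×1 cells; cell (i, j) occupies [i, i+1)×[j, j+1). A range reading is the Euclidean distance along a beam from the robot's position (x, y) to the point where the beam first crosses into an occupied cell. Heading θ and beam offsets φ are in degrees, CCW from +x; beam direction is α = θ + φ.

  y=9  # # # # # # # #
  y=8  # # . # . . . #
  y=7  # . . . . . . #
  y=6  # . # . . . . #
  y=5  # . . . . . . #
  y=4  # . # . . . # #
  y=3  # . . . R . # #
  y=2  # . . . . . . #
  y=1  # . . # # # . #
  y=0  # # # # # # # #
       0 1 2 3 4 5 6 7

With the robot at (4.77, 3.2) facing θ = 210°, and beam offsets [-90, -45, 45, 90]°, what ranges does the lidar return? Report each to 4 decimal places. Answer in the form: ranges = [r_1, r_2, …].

ranges = [3.5400, 3.9030, 1.2423, 1.3856]

beam 1: φ=-90°, α=120°
  dir = (cos 120°, sin 120°) = (-0.5000, 0.8660); from cell (4,3)
  next x-line at t=1.5400, next y-line at t=0.9238; Δt_x=2.0000, Δt_y=1.1547
    y: enter (4,4) at t=0.9238
    x: enter (3,4) at t=1.5400
    y: enter (3,5) at t=2.0785
    y: enter (3,6) at t=3.2332
    x: enter (2,6) at t=3.5400 ← occupied
  → r_1 = 3.5400
beam 2: φ=-45°, α=165°
  dir = (cos 165°, sin 165°) = (-0.9659, 0.2588); from cell (4,3)
  next x-line at t=0.7972, next y-line at t=3.0910; Δt_x=1.0353, Δt_y=3.8637
    x: enter (3,3) at t=0.7972
    x: enter (2,3) at t=1.8324
    x: enter (1,3) at t=2.8677
    y: enter (1,4) at t=3.0910
    x: enter (0,4) at t=3.9030 ← occupied
  → r_2 = 3.9030
beam 3: φ=45°, α=255°
  dir = (cos 255°, sin 255°) = (-0.2588, -0.9659); from cell (4,3)
  next x-line at t=2.9751, next y-line at t=0.2071; Δt_x=3.8637, Δt_y=1.0353
    y: enter (4,2) at t=0.2071
    y: enter (4,1) at t=1.2423 ← occupied
  → r_3 = 1.2423
beam 4: φ=90°, α=300°
  dir = (cos 300°, sin 300°) = (0.5000, -0.8660); from cell (4,3)
  next x-line at t=0.4600, next y-line at t=0.2309; Δt_x=2.0000, Δt_y=1.1547
    y: enter (4,2) at t=0.2309
    x: enter (5,2) at t=0.4600
    y: enter (5,1) at t=1.3856 ← occupied
  → r_4 = 1.3856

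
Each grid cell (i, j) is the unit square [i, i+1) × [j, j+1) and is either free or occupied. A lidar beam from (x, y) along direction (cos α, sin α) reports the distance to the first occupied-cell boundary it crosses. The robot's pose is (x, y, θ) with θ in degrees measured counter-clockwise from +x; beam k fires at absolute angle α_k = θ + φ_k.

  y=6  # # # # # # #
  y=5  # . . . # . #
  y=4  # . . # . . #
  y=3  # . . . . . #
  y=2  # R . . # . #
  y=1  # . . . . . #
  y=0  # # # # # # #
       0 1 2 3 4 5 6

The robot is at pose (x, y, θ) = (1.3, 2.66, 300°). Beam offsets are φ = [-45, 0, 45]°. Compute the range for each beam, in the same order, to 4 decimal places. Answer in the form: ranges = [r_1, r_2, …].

beam 1: φ=-45°, α=255°
  d=(-0.2588,-0.9659)  start (1,2)  tX=1.1591 tY=0.6833  stride 1/|dx|=3.8637 1/|dy|=1.0353
    cross y-line → (1,1), t=0.6833
    cross x-line → (0,1), t=1.1591 (wall)
  → r_1 = 1.1591
beam 2: φ=0°, α=300°
  d=(0.5000,-0.8660)  start (1,2)  tX=1.4000 tY=0.7621  stride 1/|dx|=2.0000 1/|dy|=1.1547
    cross y-line → (1,1), t=0.7621
    cross x-line → (2,1), t=1.4000
    cross y-line → (2,0), t=1.9168 (wall)
  → r_2 = 1.9168
beam 3: φ=45°, α=345°
  d=(0.9659,-0.2588)  start (1,2)  tX=0.7247 tY=2.5500  stride 1/|dx|=1.0353 1/|dy|=3.8637
    cross x-line → (2,2), t=0.7247
    cross x-line → (3,2), t=1.7600
    cross y-line → (3,1), t=2.5500
    cross x-line → (4,1), t=2.7952
    cross x-line → (5,1), t=3.8305
    cross x-line → (6,1), t=4.8658 (wall)
  → r_3 = 4.8658

ranges = [1.1591, 1.9168, 4.8658]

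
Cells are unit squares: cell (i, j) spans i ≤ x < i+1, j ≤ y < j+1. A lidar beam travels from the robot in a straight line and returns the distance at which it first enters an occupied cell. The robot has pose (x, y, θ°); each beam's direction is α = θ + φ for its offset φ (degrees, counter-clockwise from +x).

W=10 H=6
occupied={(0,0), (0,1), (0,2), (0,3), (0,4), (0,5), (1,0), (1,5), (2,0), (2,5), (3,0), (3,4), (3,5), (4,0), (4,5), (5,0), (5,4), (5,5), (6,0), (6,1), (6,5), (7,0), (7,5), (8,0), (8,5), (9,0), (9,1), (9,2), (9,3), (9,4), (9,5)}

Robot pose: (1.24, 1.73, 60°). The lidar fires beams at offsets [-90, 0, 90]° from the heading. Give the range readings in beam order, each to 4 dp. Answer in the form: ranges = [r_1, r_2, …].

ranges = [1.4600, 3.5200, 0.2771]

beam 1: φ=-90°, α=330°
  cosα=0.8660 sinα=-0.5000 | (1,1) | tMaxX 0.8776 tMaxY 1.4600 | tΔX 1.1547 tΔY 2.0000
    t=0.8776 [x] (2,1)
    t=1.4600 [y] (2,0) — stop
  → r_1 = 1.4600
beam 2: φ=0°, α=60°
  cosα=0.5000 sinα=0.8660 | (1,1) | tMaxX 1.5200 tMaxY 0.3118 | tΔX 2.0000 tΔY 1.1547
    t=0.3118 [y] (1,2)
    t=1.4665 [y] (1,3)
    t=1.5200 [x] (2,3)
    t=2.6212 [y] (2,4)
    t=3.5200 [x] (3,4) — stop
  → r_2 = 3.5200
beam 3: φ=90°, α=150°
  cosα=-0.8660 sinα=0.5000 | (1,1) | tMaxX 0.2771 tMaxY 0.5400 | tΔX 1.1547 tΔY 2.0000
    t=0.2771 [x] (0,1) — stop
  → r_3 = 0.2771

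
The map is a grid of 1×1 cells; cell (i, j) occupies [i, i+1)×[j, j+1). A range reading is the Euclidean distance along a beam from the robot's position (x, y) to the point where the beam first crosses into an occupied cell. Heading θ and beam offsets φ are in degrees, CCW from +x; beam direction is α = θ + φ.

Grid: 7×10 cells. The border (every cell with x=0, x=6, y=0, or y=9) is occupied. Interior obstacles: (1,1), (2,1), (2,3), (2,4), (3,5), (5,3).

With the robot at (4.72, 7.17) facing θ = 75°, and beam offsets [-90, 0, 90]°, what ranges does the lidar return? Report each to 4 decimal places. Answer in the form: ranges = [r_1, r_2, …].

ranges = [1.3252, 1.8946, 3.8512]

beam 1: φ=-90°, α=345°
  direction (0.9659, -0.2588); cell (4,7); t to first gridline: x 0.2899, y 0.6568 (then +1.0353 / +3.8637)
    (5,7) via x @ 0.2899
    (5,6) via y @ 0.6568
    (6,6) via x @ 1.3252  # hit
  → r_1 = 1.3252
beam 2: φ=0°, α=75°
  direction (0.2588, 0.9659); cell (4,7); t to first gridline: x 1.0818, y 0.8593 (then +3.8637 / +1.0353)
    (4,8) via y @ 0.8593
    (5,8) via x @ 1.0818
    (5,9) via y @ 1.8946  # hit
  → r_2 = 1.8946
beam 3: φ=90°, α=165°
  direction (-0.9659, 0.2588); cell (4,7); t to first gridline: x 0.7454, y 3.2069 (then +1.0353 / +3.8637)
    (3,7) via x @ 0.7454
    (2,7) via x @ 1.7807
    (1,7) via x @ 2.8160
    (1,8) via y @ 3.2069
    (0,8) via x @ 3.8512  # hit
  → r_3 = 3.8512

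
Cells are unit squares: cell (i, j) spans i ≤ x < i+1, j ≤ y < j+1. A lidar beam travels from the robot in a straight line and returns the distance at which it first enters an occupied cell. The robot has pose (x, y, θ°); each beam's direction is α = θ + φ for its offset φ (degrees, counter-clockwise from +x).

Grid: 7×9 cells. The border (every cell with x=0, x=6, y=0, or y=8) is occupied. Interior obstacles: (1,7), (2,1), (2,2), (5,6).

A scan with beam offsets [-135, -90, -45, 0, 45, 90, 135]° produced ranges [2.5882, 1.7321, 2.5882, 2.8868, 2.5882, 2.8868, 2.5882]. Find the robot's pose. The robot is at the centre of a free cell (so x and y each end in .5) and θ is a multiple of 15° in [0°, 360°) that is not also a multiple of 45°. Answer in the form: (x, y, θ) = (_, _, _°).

(x, y, θ) = (3.5, 5.5, 120°)

Candidates: 31 free-cell centres × 16 headings = 496 poses. Raycast each; keep the one whose scan matches to 4 dp.
  (3.5, 1.5, 150°): beam 2 = 5.0000 ≠ 1.7321 ✗
  (3.5, 6.5, 60°): beam 1 = 5.6940 ≠ 2.5882 ✗
  (2.5, 5.5, 240°): beam 1 = 1.9319 ≠ 2.5882 ✗
  (1.5, 2.5, 345°): beam 1 = 0.5774 ≠ 2.5882 ✗
  …
  (3.5, 5.5, 120°): r_1=2.5882, r_2=1.7321, r_3=2.5882, r_4=2.8868, r_5=2.5882, r_6=2.8868, r_7=2.5882 — all match ✓
Unique over the lattice → pose = (3.5, 5.5, 120°).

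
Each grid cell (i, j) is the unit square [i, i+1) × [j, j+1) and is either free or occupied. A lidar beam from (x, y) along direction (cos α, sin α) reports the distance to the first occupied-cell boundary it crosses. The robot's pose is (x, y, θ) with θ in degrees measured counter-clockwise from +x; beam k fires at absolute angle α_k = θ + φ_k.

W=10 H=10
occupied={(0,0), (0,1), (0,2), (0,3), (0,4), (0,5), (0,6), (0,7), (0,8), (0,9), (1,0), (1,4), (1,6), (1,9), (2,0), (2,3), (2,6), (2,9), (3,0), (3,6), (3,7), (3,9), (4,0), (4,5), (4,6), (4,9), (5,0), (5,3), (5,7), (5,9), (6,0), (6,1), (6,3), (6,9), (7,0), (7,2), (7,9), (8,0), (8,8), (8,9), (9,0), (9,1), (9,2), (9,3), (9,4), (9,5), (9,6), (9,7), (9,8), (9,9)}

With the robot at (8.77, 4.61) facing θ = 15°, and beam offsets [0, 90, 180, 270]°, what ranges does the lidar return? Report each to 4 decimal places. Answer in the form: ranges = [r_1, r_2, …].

beam 1: φ=0°, α=15°
  direction (0.9659, 0.2588); cell (8,4); t to first gridline: x 0.2381, y 1.5068 (then +1.0353 / +3.8637)
    (9,4) via x @ 0.2381  # hit
  → r_1 = 0.2381
beam 2: φ=90°, α=105°
  direction (-0.2588, 0.9659); cell (8,4); t to first gridline: x 2.9751, y 0.4038 (then +3.8637 / +1.0353)
    (8,5) via y @ 0.4038
    (8,6) via y @ 1.4390
    (8,7) via y @ 2.4743
    (7,7) via x @ 2.9751
    (7,8) via y @ 3.5096
    (7,9) via y @ 4.5449  # hit
  → r_2 = 4.5449
beam 3: φ=180°, α=195°
  direction (-0.9659, -0.2588); cell (8,4); t to first gridline: x 0.7972, y 2.3569 (then +1.0353 / +3.8637)
    (7,4) via x @ 0.7972
    (6,4) via x @ 1.8324
    (6,3) via y @ 2.3569  # hit
  → r_3 = 2.3569
beam 4: φ=270°, α=285°
  direction (0.2588, -0.9659); cell (8,4); t to first gridline: x 0.8887, y 0.6315 (then +3.8637 / +1.0353)
    (8,3) via y @ 0.6315
    (9,3) via x @ 0.8887  # hit
  → r_4 = 0.8887

ranges = [0.2381, 4.5449, 2.3569, 0.8887]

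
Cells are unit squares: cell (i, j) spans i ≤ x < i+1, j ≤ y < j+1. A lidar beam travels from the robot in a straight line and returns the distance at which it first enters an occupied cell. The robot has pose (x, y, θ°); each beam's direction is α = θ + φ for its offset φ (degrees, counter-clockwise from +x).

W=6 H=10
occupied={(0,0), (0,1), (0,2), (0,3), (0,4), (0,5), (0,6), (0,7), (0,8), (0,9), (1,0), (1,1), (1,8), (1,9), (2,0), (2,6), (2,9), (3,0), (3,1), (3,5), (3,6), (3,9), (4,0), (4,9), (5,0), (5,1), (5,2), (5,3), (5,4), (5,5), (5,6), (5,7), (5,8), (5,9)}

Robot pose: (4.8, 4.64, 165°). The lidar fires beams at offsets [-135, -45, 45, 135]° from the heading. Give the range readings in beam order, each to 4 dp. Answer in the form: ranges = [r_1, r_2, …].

beam 1: φ=-135°, α=30°
  d=(0.8660,0.5000)  start (4,4)  tX=0.2309 tY=0.7200  stride 1/|dx|=1.1547 1/|dy|=2.0000
    cross x-line → (5,4), t=0.2309 (wall)
  → r_1 = 0.2309
beam 2: φ=-45°, α=120°
  d=(-0.5000,0.8660)  start (4,4)  tX=1.6000 tY=0.4157  stride 1/|dx|=2.0000 1/|dy|=1.1547
    cross y-line → (4,5), t=0.4157
    cross y-line → (4,6), t=1.5704
    cross x-line → (3,6), t=1.6000 (wall)
  → r_2 = 1.6000
beam 3: φ=45°, α=210°
  d=(-0.8660,-0.5000)  start (4,4)  tX=0.9238 tY=1.2800  stride 1/|dx|=1.1547 1/|dy|=2.0000
    cross x-line → (3,4), t=0.9238
    cross y-line → (3,3), t=1.2800
    cross x-line → (2,3), t=2.0785
    cross x-line → (1,3), t=3.2332
    cross y-line → (1,2), t=3.2800
    cross x-line → (0,2), t=4.3879 (wall)
  → r_3 = 4.3879
beam 4: φ=135°, α=300°
  d=(0.5000,-0.8660)  start (4,4)  tX=0.4000 tY=0.7390  stride 1/|dx|=2.0000 1/|dy|=1.1547
    cross x-line → (5,4), t=0.4000 (wall)
  → r_4 = 0.4000

ranges = [0.2309, 1.6000, 4.3879, 0.4000]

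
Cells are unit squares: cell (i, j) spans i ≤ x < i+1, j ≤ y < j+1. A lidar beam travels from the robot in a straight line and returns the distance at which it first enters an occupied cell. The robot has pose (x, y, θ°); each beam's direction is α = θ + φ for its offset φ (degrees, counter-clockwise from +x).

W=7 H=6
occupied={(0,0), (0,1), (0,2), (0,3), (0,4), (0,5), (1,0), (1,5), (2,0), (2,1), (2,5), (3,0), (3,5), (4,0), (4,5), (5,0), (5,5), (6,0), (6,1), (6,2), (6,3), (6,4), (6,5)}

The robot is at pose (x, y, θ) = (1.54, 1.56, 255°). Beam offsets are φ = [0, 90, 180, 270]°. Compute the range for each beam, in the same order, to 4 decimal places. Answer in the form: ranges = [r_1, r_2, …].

beam 1: φ=0°, α=255°
  dir = (cos 255°, sin 255°) = (-0.2588, -0.9659); from cell (1,1)
  next x-line at t=2.0864, next y-line at t=0.5798; Δt_x=3.8637, Δt_y=1.0353
    y: enter (1,0) at t=0.5798 ← occupied
  → r_1 = 0.5798
beam 2: φ=90°, α=345°
  dir = (cos 345°, sin 345°) = (0.9659, -0.2588); from cell (1,1)
  next x-line at t=0.4762, next y-line at t=2.1637; Δt_x=1.0353, Δt_y=3.8637
    x: enter (2,1) at t=0.4762 ← occupied
  → r_2 = 0.4762
beam 3: φ=180°, α=75°
  dir = (cos 75°, sin 75°) = (0.2588, 0.9659); from cell (1,1)
  next x-line at t=1.7773, next y-line at t=0.4555; Δt_x=3.8637, Δt_y=1.0353
    y: enter (1,2) at t=0.4555
    y: enter (1,3) at t=1.4908
    x: enter (2,3) at t=1.7773
    y: enter (2,4) at t=2.5261
    y: enter (2,5) at t=3.5614 ← occupied
  → r_3 = 3.5614
beam 4: φ=270°, α=165°
  dir = (cos 165°, sin 165°) = (-0.9659, 0.2588); from cell (1,1)
  next x-line at t=0.5590, next y-line at t=1.7000; Δt_x=1.0353, Δt_y=3.8637
    x: enter (0,1) at t=0.5590 ← occupied
  → r_4 = 0.5590

ranges = [0.5798, 0.4762, 3.5614, 0.5590]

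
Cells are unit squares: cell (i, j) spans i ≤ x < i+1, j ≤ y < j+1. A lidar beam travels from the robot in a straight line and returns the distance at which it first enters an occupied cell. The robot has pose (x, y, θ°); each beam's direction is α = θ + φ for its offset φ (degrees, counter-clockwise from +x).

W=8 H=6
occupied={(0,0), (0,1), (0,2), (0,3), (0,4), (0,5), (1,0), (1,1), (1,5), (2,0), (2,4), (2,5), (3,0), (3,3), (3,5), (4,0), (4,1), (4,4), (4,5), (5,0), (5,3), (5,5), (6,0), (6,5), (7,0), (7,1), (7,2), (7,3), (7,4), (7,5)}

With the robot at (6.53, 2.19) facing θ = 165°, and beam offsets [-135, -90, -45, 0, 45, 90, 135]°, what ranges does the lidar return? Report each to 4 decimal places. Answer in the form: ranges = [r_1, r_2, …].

ranges = [0.5427, 1.8159, 1.0600, 3.1296, 1.7667, 1.2320, 0.9400]

beam 1: φ=-135°, α=30°
  direction (0.8660, 0.5000); cell (6,2); t to first gridline: x 0.5427, y 1.6200 (then +1.1547 / +2.0000)
    (7,2) via x @ 0.5427  # hit
  → r_1 = 0.5427
beam 2: φ=-90°, α=75°
  direction (0.2588, 0.9659); cell (6,2); t to first gridline: x 1.8159, y 0.8386 (then +3.8637 / +1.0353)
    (6,3) via y @ 0.8386
    (7,3) via x @ 1.8159  # hit
  → r_2 = 1.8159
beam 3: φ=-45°, α=120°
  direction (-0.5000, 0.8660); cell (6,2); t to first gridline: x 1.0600, y 0.9353 (then +2.0000 / +1.1547)
    (6,3) via y @ 0.9353
    (5,3) via x @ 1.0600  # hit
  → r_3 = 1.0600
beam 4: φ=0°, α=165°
  direction (-0.9659, 0.2588); cell (6,2); t to first gridline: x 0.5487, y 3.1296 (then +1.0353 / +3.8637)
    (5,2) via x @ 0.5487
    (4,2) via x @ 1.5840
    (3,2) via x @ 2.6192
    (3,3) via y @ 3.1296  # hit
  → r_4 = 3.1296
beam 5: φ=45°, α=210°
  direction (-0.8660, -0.5000); cell (6,2); t to first gridline: x 0.6120, y 0.3800 (then +1.1547 / +2.0000)
    (6,1) via y @ 0.3800
    (5,1) via x @ 0.6120
    (4,1) via x @ 1.7667  # hit
  → r_5 = 1.7667
beam 6: φ=90°, α=255°
  direction (-0.2588, -0.9659); cell (6,2); t to first gridline: x 2.0478, y 0.1967 (then +3.8637 / +1.0353)
    (6,1) via y @ 0.1967
    (6,0) via y @ 1.2320  # hit
  → r_6 = 1.2320
beam 7: φ=135°, α=300°
  direction (0.5000, -0.8660); cell (6,2); t to first gridline: x 0.9400, y 0.2194 (then +2.0000 / +1.1547)
    (6,1) via y @ 0.2194
    (7,1) via x @ 0.9400  # hit
  → r_7 = 0.9400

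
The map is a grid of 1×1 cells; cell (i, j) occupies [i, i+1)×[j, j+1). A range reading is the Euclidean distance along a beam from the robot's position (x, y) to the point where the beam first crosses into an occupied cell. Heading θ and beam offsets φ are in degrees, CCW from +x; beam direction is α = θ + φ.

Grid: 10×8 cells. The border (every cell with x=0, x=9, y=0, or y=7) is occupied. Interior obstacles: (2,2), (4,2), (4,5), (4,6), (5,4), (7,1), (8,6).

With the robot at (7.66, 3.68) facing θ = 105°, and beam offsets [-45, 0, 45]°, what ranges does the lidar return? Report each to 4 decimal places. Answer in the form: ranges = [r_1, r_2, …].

beam 1: φ=-45°, α=60°
  dir = (cos 60°, sin 60°) = (0.5000, 0.8660); from cell (7,3)
  next x-line at t=0.6800, next y-line at t=0.3695; Δt_x=2.0000, Δt_y=1.1547
    y: enter (7,4) at t=0.3695
    x: enter (8,4) at t=0.6800
    y: enter (8,5) at t=1.5242
    y: enter (8,6) at t=2.6789 ← occupied
  → r_1 = 2.6789
beam 2: φ=0°, α=105°
  dir = (cos 105°, sin 105°) = (-0.2588, 0.9659); from cell (7,3)
  next x-line at t=2.5500, next y-line at t=0.3313; Δt_x=3.8637, Δt_y=1.0353
    y: enter (7,4) at t=0.3313
    y: enter (7,5) at t=1.3666
    y: enter (7,6) at t=2.4018
    x: enter (6,6) at t=2.5500
    y: enter (6,7) at t=3.4371 ← occupied
  → r_2 = 3.4371
beam 3: φ=45°, α=150°
  dir = (cos 150°, sin 150°) = (-0.8660, 0.5000); from cell (7,3)
  next x-line at t=0.7621, next y-line at t=0.6400; Δt_x=1.1547, Δt_y=2.0000
    y: enter (7,4) at t=0.6400
    x: enter (6,4) at t=0.7621
    x: enter (5,4) at t=1.9168 ← occupied
  → r_3 = 1.9168

ranges = [2.6789, 3.4371, 1.9168]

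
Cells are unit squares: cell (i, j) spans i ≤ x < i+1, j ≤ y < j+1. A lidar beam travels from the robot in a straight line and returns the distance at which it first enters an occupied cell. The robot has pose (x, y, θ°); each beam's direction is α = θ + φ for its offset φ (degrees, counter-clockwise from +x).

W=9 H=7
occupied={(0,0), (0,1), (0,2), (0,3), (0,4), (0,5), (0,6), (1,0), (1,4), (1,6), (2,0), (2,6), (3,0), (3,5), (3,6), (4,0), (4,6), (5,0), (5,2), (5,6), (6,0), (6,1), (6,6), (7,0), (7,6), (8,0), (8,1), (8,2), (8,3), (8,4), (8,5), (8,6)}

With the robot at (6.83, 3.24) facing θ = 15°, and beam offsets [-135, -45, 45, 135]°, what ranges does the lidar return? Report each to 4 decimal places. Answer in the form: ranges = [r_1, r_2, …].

ranges = [1.4318, 1.3510, 2.3400, 3.5200]

beam 1: φ=-135°, α=240°
  direction (-0.5000, -0.8660); cell (6,3); t to first gridline: x 1.6600, y 0.2771 (then +2.0000 / +1.1547)
    (6,2) via y @ 0.2771
    (6,1) via y @ 1.4318  # hit
  → r_1 = 1.4318
beam 2: φ=-45°, α=330°
  direction (0.8660, -0.5000); cell (6,3); t to first gridline: x 0.1963, y 0.4800 (then +1.1547 / +2.0000)
    (7,3) via x @ 0.1963
    (7,2) via y @ 0.4800
    (8,2) via x @ 1.3510  # hit
  → r_2 = 1.3510
beam 3: φ=45°, α=60°
  direction (0.5000, 0.8660); cell (6,3); t to first gridline: x 0.3400, y 0.8776 (then +2.0000 / +1.1547)
    (7,3) via x @ 0.3400
    (7,4) via y @ 0.8776
    (7,5) via y @ 2.0323
    (8,5) via x @ 2.3400  # hit
  → r_3 = 2.3400
beam 4: φ=135°, α=150°
  direction (-0.8660, 0.5000); cell (6,3); t to first gridline: x 0.9584, y 1.5200 (then +1.1547 / +2.0000)
    (5,3) via x @ 0.9584
    (5,4) via y @ 1.5200
    (4,4) via x @ 2.1131
    (3,4) via x @ 3.2678
    (3,5) via y @ 3.5200  # hit
  → r_4 = 3.5200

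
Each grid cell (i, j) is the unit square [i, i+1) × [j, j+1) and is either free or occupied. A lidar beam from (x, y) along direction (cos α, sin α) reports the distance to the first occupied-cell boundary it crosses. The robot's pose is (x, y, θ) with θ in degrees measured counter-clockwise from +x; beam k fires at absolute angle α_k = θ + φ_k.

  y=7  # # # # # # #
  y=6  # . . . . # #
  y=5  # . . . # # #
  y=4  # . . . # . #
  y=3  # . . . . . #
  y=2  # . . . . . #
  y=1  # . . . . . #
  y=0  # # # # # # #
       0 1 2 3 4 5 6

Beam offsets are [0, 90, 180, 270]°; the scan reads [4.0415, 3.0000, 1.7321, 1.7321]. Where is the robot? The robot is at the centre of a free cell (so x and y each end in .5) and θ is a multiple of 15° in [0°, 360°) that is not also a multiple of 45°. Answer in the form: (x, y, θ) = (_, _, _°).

The pose lattice has 26·16 = 416 candidates. Test each by forward raycasting.
  (2.5, 2.5, 285°): beam 1 = 1.5529 ≠ 4.0415 ✗
  (2.5, 3.5, 150°): beam 1 = 1.7321 ≠ 4.0415 ✗
  (3.5, 4.5, 120°): beam 1 = 2.8868 ≠ 4.0415 ✗
  (2.5, 2.5, 210°): beam 1 = 1.7321 ≠ 4.0415 ✗
  …
  (2.5, 2.5, 30°): r_1=4.0415, r_2=3.0000, r_3=1.7321, r_4=1.7321 — all match ✓
Only this pose fits every beam.

(x, y, θ) = (2.5, 2.5, 30°)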